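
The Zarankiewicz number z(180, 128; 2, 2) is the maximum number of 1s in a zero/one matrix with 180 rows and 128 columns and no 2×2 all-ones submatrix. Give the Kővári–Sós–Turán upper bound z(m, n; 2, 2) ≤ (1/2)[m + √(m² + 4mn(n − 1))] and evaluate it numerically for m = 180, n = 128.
z(180, 128; 2, 2) ≤ (1/2)[180 + √(180² + 4·180·128·127)] = (1/2)[180 + √11736720] = 1802.9448

Kővári–Sós–Turán: let r_1, ..., r_180 be the row sums and z = Σ r_i the total number of 1s. Each pair of columns can share at most one row with both entries 1 (else a 2×2 all-ones block appears), so Σ_i C(r_i, 2) ≤ C(128, 2) = 8128. By convexity Σ_i C(r_i, 2) ≥ 180·C(z/180, 2) = z(z − 180)/(2·180), giving z² − 180z − 180·128·127 ≤ 0 and hence z ≤ (1/2)[180 + √(32400 + 4·2926080)] = (1/2)[180 + √11736720] ≈ (1/2)(180 + 3425.8897) = 1802.9448.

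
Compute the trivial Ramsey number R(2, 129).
R(2, 129) = 129

R(2, k) = k for all k ≥ 2: in a 2-colouring of K_k, either some edge is red (a red K_2) or all edges are blue (a blue K_k). And K_{128} coloured all-blue has no blue K_129, so R(2, 129) > 128. Hence R(2, 129) = 129.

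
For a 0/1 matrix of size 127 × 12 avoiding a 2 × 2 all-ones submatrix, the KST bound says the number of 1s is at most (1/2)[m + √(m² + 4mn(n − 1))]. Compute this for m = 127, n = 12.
z(127, 12; 2, 2) ≤ (1/2)[127 + √(127² + 4·127·12·11)] = (1/2)[127 + √83185] = 207.709

Kővári–Sós–Turán: let r_1, ..., r_127 be the row sums and z = Σ r_i the total number of 1s. Each pair of columns can share at most one row with both entries 1 (else a 2×2 all-ones block appears), so Σ_i C(r_i, 2) ≤ C(12, 2) = 66. By convexity Σ_i C(r_i, 2) ≥ 127·C(z/127, 2) = z(z − 127)/(2·127), giving z² − 127z − 127·12·11 ≤ 0 and hence z ≤ (1/2)[127 + √(16129 + 4·16764)] = (1/2)[127 + √83185] ≈ (1/2)(127 + 288.4181) = 207.709.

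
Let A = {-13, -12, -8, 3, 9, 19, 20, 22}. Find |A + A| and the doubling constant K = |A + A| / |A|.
K = |A + A| / |A| = 33/8

Enumerate A + A = {a + b : a, b ∈ A}. With |A| = 8, there are |A|^2 = 64 ordered sum pairs; collecting distinct values, A + A = {-26, -25, -24, -21, -20, -16, -10, -9, -5, -4, -3, 1, 6, 7, 8, 9, 10, 11, 12, 14, 18, 22, 23, 25, 28, 29, 31, 38, 39, 40, 41, 42, 44}, so |A + A| = 33. Thus K = 33/8. For comparison, the minimum possible |A + A| over all 8-element sets is 2·8 − 1 = 15 (so min K = 15/8), attained only by arithmetic progressions.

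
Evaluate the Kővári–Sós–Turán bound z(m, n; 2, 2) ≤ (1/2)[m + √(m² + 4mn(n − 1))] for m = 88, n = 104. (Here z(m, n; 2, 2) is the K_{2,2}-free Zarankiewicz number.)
z(88, 104; 2, 2) ≤ (1/2)[88 + √(88² + 4·88·104·103)] = (1/2)[88 + √3778368] = 1015.9012

Kővári–Sós–Turán: let r_1, ..., r_88 be the row sums and z = Σ r_i the total number of 1s. Each pair of columns can share at most one row with both entries 1 (else a 2×2 all-ones block appears), so Σ_i C(r_i, 2) ≤ C(104, 2) = 5356. By convexity Σ_i C(r_i, 2) ≥ 88·C(z/88, 2) = z(z − 88)/(2·88), giving z² − 88z − 88·104·103 ≤ 0 and hence z ≤ (1/2)[88 + √(7744 + 4·942656)] = (1/2)[88 + √3778368] ≈ (1/2)(88 + 1943.8025) = 1015.9012.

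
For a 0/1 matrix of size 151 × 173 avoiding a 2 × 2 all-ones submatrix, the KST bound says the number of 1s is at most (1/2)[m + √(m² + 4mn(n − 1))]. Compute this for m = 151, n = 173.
z(151, 173; 2, 2) ≤ (1/2)[151 + √(151² + 4·151·173·172)] = (1/2)[151 + √17995425] = 2196.5507

Kővári–Sós–Turán: let r_1, ..., r_151 be the row sums and z = Σ r_i the total number of 1s. Each pair of columns can share at most one row with both entries 1 (else a 2×2 all-ones block appears), so Σ_i C(r_i, 2) ≤ C(173, 2) = 14878. By convexity Σ_i C(r_i, 2) ≥ 151·C(z/151, 2) = z(z − 151)/(2·151), giving z² − 151z − 151·173·172 ≤ 0 and hence z ≤ (1/2)[151 + √(22801 + 4·4493156)] = (1/2)[151 + √17995425] ≈ (1/2)(151 + 4242.1015) = 2196.5507.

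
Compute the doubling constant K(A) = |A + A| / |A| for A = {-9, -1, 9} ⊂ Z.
K = |A + A| / |A| = 6/3 = 2

Enumerate A + A = {a + b : a, b ∈ A}. With |A| = 3, there are |A|^2 = 9 ordered sum pairs; collecting distinct values, A + A = {-18, -10, -2, 0, 8, 18}, so |A + A| = 6. Thus K = 6/3 = 2. For comparison, the minimum possible |A + A| over all 3-element sets is 2·3 − 1 = 5 (so min K = 5/3), attained only by arithmetic progressions.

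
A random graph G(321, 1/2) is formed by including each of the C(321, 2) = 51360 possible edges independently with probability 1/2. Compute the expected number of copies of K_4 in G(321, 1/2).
E[# K_4] = C(321, 4) · (1/2)^C(4, 2) = 434171760 / 2^6 = 27135735/4 = 6783933.75

For each 4-subset S of vertices (there are C(321, 4) = 434171760 such S), let X_S = 1 if S induces a K_4 (all C(4, 2) = 6 edges present). Then P(X_S = 1) = (1/2)^6 = 1/64. By linearity of expectation, E[# K_4] = C(321, 4) · (1/2)^6 = 434171760 / 64 = 27135735/4 = 6783933.75.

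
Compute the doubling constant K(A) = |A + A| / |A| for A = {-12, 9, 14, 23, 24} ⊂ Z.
K = |A + A| / |A| = 15/5 = 3

Enumerate A + A = {a + b : a, b ∈ A}. With |A| = 5, there are |A|^2 = 25 ordered sum pairs; collecting distinct values, A + A = {-24, -3, 2, 11, 12, 18, 23, 28, 32, 33, 37, 38, 46, 47, 48}, so |A + A| = 15. Thus K = 15/5 = 3. For comparison, the minimum possible |A + A| over all 5-element sets is 2·5 − 1 = 9 (so min K = 9/5), attained only by arithmetic progressions.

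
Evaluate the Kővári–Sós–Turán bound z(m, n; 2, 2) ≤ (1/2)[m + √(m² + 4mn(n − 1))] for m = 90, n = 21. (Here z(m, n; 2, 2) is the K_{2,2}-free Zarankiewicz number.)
z(90, 21; 2, 2) ≤ (1/2)[90 + √(90² + 4·90·21·20)] = (1/2)[90 + √159300] = 244.562

Kővári–Sós–Turán: let r_1, ..., r_90 be the row sums and z = Σ r_i the total number of 1s. Each pair of columns can share at most one row with both entries 1 (else a 2×2 all-ones block appears), so Σ_i C(r_i, 2) ≤ C(21, 2) = 210. By convexity Σ_i C(r_i, 2) ≥ 90·C(z/90, 2) = z(z − 90)/(2·90), giving z² − 90z − 90·21·20 ≤ 0 and hence z ≤ (1/2)[90 + √(8100 + 4·37800)] = (1/2)[90 + √159300] ≈ (1/2)(90 + 399.124) = 244.562.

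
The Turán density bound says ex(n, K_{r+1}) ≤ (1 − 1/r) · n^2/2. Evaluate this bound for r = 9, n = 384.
Turán density bound = (8/9) · 384^2/2 = 65536

Turán's theorem: ex(n, K_{r+1}) is achieved by the complete r-partite Turán graph T(n, r) with parts as balanced as possible, and is at most (1 − 1/r) · n^2/2. For r = 9, n = 384: the density bound is (8/9) · 147456/2 = 65536. The integer-valued extremum is e(T(384, 9)) = 65535, which is strictly less than the density bound 65536 since 9 ∤ 384 (the parts of T(384, 9) cannot all be equal).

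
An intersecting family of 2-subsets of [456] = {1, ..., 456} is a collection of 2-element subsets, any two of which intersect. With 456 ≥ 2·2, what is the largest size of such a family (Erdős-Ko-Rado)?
max |F| = C(455, 1) = 455

The Erdős-Ko-Rado theorem states: for n ≥ 2k, an intersecting family of k-subsets of an n-element set has size at most C(n − 1, k − 1), with equality for 'star' families {A ⊆ [n] : |A| = k, i ∈ A} (fix an element i). For n = 456, k = 2: C(455, 1) = 455.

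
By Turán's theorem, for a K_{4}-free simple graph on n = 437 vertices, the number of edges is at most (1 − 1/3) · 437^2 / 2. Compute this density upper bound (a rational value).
Turán density bound = (2/3) · 437^2/2 = 190969/3 ≈ 63656.3333

Turán's theorem: ex(n, K_{r+1}) is achieved by the complete r-partite Turán graph T(n, r) with parts as balanced as possible, and is at most (1 − 1/r) · n^2/2. For r = 3, n = 437: the density bound is (2/3) · 190969/2 = 190969/3 ≈ 63656.3333. The integer-valued extremum is e(T(437, 3)) = 63656, which is strictly less than the density bound 190969/3 since 3 ∤ 437 (the parts of T(437, 3) cannot all be equal).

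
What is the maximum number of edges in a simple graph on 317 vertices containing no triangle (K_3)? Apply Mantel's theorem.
ex(317, K_3) = ⌊317^2/4⌋ = 25122

Mantel (1907): a triangle-free graph on n vertices has at most ⌊n^2/4⌋ edges, with equality for the complete bipartite graph K_{⌊n/2⌋, ⌈n/2⌉}. For n = 317: ⌊317^2/4⌋ = ⌊100489/4⌋ = 25122. The extremal graph is K_{158, 159}, which has 158·159 = 25122 edges.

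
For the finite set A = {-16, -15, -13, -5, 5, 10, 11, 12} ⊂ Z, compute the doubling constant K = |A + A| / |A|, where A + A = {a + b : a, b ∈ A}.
K = |A + A| / |A| = 31/8

Enumerate A + A = {a + b : a, b ∈ A}. With |A| = 8, there are |A|^2 = 64 ordered sum pairs; collecting distinct values, A + A = {-32, -31, -30, -29, -28, -26, -21, -20, -18, -11, -10, -8, -6, -5, -4, -3, -2, -1, 0, 5, 6, 7, 10, 15, 16, 17, 20, 21, 22, 23, 24}, so |A + A| = 31. Thus K = 31/8. For comparison, the minimum possible |A + A| over all 8-element sets is 2·8 − 1 = 15 (so min K = 15/8), attained only by arithmetic progressions.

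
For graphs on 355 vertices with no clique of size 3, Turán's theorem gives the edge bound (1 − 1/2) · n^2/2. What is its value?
Turán density bound = (1/2) · 355^2/2 = 126025/4 ≈ 31506.25

Turán's theorem: ex(n, K_{r+1}) is achieved by the complete r-partite Turán graph T(n, r) with parts as balanced as possible, and is at most (1 − 1/r) · n^2/2. For r = 2, n = 355: the density bound is (1/2) · 126025/2 = 126025/4 ≈ 31506.25. The integer-valued extremum is e(T(355, 2)) = 31506, which is strictly less than the density bound 126025/4 since 2 ∤ 355 (the parts of T(355, 2) cannot all be equal).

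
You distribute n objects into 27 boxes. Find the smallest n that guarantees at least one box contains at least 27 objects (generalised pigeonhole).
n = (27 − 1)·27 + 1 = 703

By the generalised pigeonhole principle, to guarantee some box contains ≥ r objects we need more than (r − 1) · k objects total. Threshold: n = (r − 1) · k + 1. With r = 27 and k = 27: n = 26 · 27 + 1 = 702 + 1 = 703. For n = 702 = 26 · 27, we can put exactly 26 objects in every box, avoiding 27 in any single one — so 703 is tight.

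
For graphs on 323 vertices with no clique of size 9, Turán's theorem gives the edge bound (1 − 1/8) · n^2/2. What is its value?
Turán density bound = (7/8) · 323^2/2 = 730303/16 ≈ 45643.9375

Turán's theorem: ex(n, K_{r+1}) is achieved by the complete r-partite Turán graph T(n, r) with parts as balanced as possible, and is at most (1 − 1/r) · n^2/2. For r = 8, n = 323: the density bound is (7/8) · 104329/2 = 730303/16 ≈ 45643.9375. The integer-valued extremum is e(T(323, 8)) = 45643, which is strictly less than the density bound 730303/16 since 8 ∤ 323 (the parts of T(323, 8) cannot all be equal).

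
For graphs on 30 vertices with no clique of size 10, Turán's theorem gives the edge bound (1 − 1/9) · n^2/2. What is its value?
Turán density bound = (8/9) · 30^2/2 = 400

Turán's theorem: ex(n, K_{r+1}) is achieved by the complete r-partite Turán graph T(n, r) with parts as balanced as possible, and is at most (1 − 1/r) · n^2/2. For r = 9, n = 30: the density bound is (8/9) · 900/2 = 400. The integer-valued extremum is e(T(30, 9)) = 399, which is strictly less than the density bound 400 since 9 ∤ 30 (the parts of T(30, 9) cannot all be equal).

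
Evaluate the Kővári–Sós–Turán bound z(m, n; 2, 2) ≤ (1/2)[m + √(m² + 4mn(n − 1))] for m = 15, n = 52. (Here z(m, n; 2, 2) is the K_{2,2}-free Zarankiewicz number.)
z(15, 52; 2, 2) ≤ (1/2)[15 + √(15² + 4·15·52·51)] = (1/2)[15 + √159345] = 207.0902

Kővári–Sós–Turán: let r_1, ..., r_15 be the row sums and z = Σ r_i the total number of 1s. Each pair of columns can share at most one row with both entries 1 (else a 2×2 all-ones block appears), so Σ_i C(r_i, 2) ≤ C(52, 2) = 1326. By convexity Σ_i C(r_i, 2) ≥ 15·C(z/15, 2) = z(z − 15)/(2·15), giving z² − 15z − 15·52·51 ≤ 0 and hence z ≤ (1/2)[15 + √(225 + 4·39780)] = (1/2)[15 + √159345] ≈ (1/2)(15 + 399.1804) = 207.0902.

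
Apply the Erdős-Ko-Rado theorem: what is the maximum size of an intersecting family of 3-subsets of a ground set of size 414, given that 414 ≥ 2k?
max |F| = C(413, 2) = 85078

Erdős-Ko-Rado (1961): when n ≥ 2k, max |F| = C(n−1, k−1). The bound is attained by the star {A : i ∈ A} for any fixed i ∈ [n]. Here C(414−1, 3−1) = C(413, 2) = 85078.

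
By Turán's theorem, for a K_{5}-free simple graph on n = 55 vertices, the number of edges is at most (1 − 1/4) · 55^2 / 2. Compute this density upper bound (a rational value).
Turán density bound = (3/4) · 55^2/2 = 9075/8 ≈ 1134.375

Turán's theorem: ex(n, K_{r+1}) is achieved by the complete r-partite Turán graph T(n, r) with parts as balanced as possible, and is at most (1 − 1/r) · n^2/2. For r = 4, n = 55: the density bound is (3/4) · 3025/2 = 9075/8 ≈ 1134.375. The integer-valued extremum is e(T(55, 4)) = 1134, which is strictly less than the density bound 9075/8 since 4 ∤ 55 (the parts of T(55, 4) cannot all be equal).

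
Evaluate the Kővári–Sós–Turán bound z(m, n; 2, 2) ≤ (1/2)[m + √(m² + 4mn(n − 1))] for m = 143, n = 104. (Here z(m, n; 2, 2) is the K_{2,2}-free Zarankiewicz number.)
z(143, 104; 2, 2) ≤ (1/2)[143 + √(143² + 4·143·104·103)] = (1/2)[143 + √6147713] = 1311.2291

Kővári–Sós–Turán: let r_1, ..., r_143 be the row sums and z = Σ r_i the total number of 1s. Each pair of columns can share at most one row with both entries 1 (else a 2×2 all-ones block appears), so Σ_i C(r_i, 2) ≤ C(104, 2) = 5356. By convexity Σ_i C(r_i, 2) ≥ 143·C(z/143, 2) = z(z − 143)/(2·143), giving z² − 143z − 143·104·103 ≤ 0 and hence z ≤ (1/2)[143 + √(20449 + 4·1531816)] = (1/2)[143 + √6147713] ≈ (1/2)(143 + 2479.4582) = 1311.2291.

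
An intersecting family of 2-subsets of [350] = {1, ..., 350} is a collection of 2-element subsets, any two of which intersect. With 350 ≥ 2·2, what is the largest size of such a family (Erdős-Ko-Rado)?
max |F| = C(349, 1) = 349

Erdős-Ko-Rado (1961): when n ≥ 2k, max |F| = C(n−1, k−1). The bound is attained by the star {A : i ∈ A} for any fixed i ∈ [n]. Here C(350−1, 2−1) = C(349, 1) = 349.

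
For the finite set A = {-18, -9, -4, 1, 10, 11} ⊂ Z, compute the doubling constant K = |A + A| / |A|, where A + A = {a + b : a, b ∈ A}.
K = |A + A| / |A| = 18/6 = 3

Enumerate A + A = {a + b : a, b ∈ A}. With |A| = 6, there are |A|^2 = 36 ordered sum pairs; collecting distinct values, A + A = {-36, -27, -22, -18, -17, -13, -8, -7, -3, 1, 2, 6, 7, 11, 12, 20, 21, 22}, so |A + A| = 18. Thus K = 18/6 = 3. For comparison, the minimum possible |A + A| over all 6-element sets is 2·6 − 1 = 11 (so min K = 11/6), attained only by arithmetic progressions.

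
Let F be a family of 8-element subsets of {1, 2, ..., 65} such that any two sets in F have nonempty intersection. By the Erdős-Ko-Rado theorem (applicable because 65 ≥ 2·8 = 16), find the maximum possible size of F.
max |F| = C(64, 7) = 621216192

The Erdős-Ko-Rado theorem states: for n ≥ 2k, an intersecting family of k-subsets of an n-element set has size at most C(n − 1, k − 1), with equality for 'star' families {A ⊆ [n] : |A| = k, i ∈ A} (fix an element i). For n = 65, k = 8: C(64, 7) = 621216192.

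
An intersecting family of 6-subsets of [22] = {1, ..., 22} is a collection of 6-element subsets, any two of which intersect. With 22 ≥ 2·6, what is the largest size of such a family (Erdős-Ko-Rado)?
max |F| = C(21, 5) = 20349

Erdős-Ko-Rado (1961): when n ≥ 2k, max |F| = C(n−1, k−1). The bound is attained by the star {A : i ∈ A} for any fixed i ∈ [n]. Here C(22−1, 6−1) = C(21, 5) = 20349.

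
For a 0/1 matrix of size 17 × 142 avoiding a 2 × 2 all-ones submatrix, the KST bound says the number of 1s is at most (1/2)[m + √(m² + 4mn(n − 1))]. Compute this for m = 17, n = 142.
z(17, 142; 2, 2) ≤ (1/2)[17 + √(17² + 4·17·142·141)] = (1/2)[17 + √1361785] = 591.9777

Kővári–Sós–Turán: let r_1, ..., r_17 be the row sums and z = Σ r_i the total number of 1s. Each pair of columns can share at most one row with both entries 1 (else a 2×2 all-ones block appears), so Σ_i C(r_i, 2) ≤ C(142, 2) = 10011. By convexity Σ_i C(r_i, 2) ≥ 17·C(z/17, 2) = z(z − 17)/(2·17), giving z² − 17z − 17·142·141 ≤ 0 and hence z ≤ (1/2)[17 + √(289 + 4·340374)] = (1/2)[17 + √1361785] ≈ (1/2)(17 + 1166.9554) = 591.9777.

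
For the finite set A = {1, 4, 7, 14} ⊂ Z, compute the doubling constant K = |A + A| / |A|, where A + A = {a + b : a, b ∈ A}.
K = |A + A| / |A| = 9/4

Enumerate A + A = {a + b : a, b ∈ A}. With |A| = 4, there are |A|^2 = 16 ordered sum pairs; collecting distinct values, A + A = {2, 5, 8, 11, 14, 15, 18, 21, 28}, so |A + A| = 9. Thus K = 9/4. For comparison, the minimum possible |A + A| over all 4-element sets is 2·4 − 1 = 7 (so min K = 7/4), attained only by arithmetic progressions.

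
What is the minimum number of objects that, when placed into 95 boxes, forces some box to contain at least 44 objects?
n = (44 − 1)·95 + 1 = 4086

By the generalised pigeonhole principle, to guarantee some box contains ≥ r objects we need more than (r − 1) · k objects total. Threshold: n = (r − 1) · k + 1. With r = 44 and k = 95: n = 43 · 95 + 1 = 4085 + 1 = 4086. For n = 4085 = 43 · 95, we can put exactly 43 objects in every box, avoiding 44 in any single one — so 4086 is tight.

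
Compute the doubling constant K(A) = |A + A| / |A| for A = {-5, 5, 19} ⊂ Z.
K = |A + A| / |A| = 6/3 = 2

Enumerate A + A = {a + b : a, b ∈ A}. With |A| = 3, there are |A|^2 = 9 ordered sum pairs; collecting distinct values, A + A = {-10, 0, 10, 14, 24, 38}, so |A + A| = 6. Thus K = 6/3 = 2. For comparison, the minimum possible |A + A| over all 3-element sets is 2·3 − 1 = 5 (so min K = 5/3), attained only by arithmetic progressions.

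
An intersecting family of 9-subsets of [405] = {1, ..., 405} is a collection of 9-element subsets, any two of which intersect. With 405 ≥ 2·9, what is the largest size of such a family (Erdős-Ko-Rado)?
max |F| = C(404, 8) = 16415071523485570

The Erdős-Ko-Rado theorem states: for n ≥ 2k, an intersecting family of k-subsets of an n-element set has size at most C(n − 1, k − 1), with equality for 'star' families {A ⊆ [n] : |A| = k, i ∈ A} (fix an element i). For n = 405, k = 9: C(404, 8) = 16415071523485570.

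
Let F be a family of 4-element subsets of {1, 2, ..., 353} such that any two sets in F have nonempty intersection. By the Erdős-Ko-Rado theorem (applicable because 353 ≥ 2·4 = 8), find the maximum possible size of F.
max |F| = C(352, 3) = 7207200

The Erdős-Ko-Rado theorem states: for n ≥ 2k, an intersecting family of k-subsets of an n-element set has size at most C(n − 1, k − 1), with equality for 'star' families {A ⊆ [n] : |A| = k, i ∈ A} (fix an element i). For n = 353, k = 4: C(352, 3) = 7207200.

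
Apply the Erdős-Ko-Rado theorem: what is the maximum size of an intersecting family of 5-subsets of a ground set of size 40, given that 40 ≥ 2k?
max |F| = C(39, 4) = 82251

The Erdős-Ko-Rado theorem states: for n ≥ 2k, an intersecting family of k-subsets of an n-element set has size at most C(n − 1, k − 1), with equality for 'star' families {A ⊆ [n] : |A| = k, i ∈ A} (fix an element i). For n = 40, k = 5: C(39, 4) = 82251.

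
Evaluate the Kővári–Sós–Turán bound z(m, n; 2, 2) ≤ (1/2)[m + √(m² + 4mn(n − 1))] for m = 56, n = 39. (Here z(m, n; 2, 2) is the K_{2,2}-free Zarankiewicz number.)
z(56, 39; 2, 2) ≤ (1/2)[56 + √(56² + 4·56·39·38)] = (1/2)[56 + √335104] = 317.4408

Kővári–Sós–Turán: let r_1, ..., r_56 be the row sums and z = Σ r_i the total number of 1s. Each pair of columns can share at most one row with both entries 1 (else a 2×2 all-ones block appears), so Σ_i C(r_i, 2) ≤ C(39, 2) = 741. By convexity Σ_i C(r_i, 2) ≥ 56·C(z/56, 2) = z(z − 56)/(2·56), giving z² − 56z − 56·39·38 ≤ 0 and hence z ≤ (1/2)[56 + √(3136 + 4·82992)] = (1/2)[56 + √335104] ≈ (1/2)(56 + 578.8817) = 317.4408.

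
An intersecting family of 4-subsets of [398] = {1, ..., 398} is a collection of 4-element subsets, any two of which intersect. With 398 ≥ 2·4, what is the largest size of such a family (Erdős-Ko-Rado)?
max |F| = C(397, 3) = 10349790

Erdős-Ko-Rado (1961): when n ≥ 2k, max |F| = C(n−1, k−1). The bound is attained by the star {A : i ∈ A} for any fixed i ∈ [n]. Here C(398−1, 4−1) = C(397, 3) = 10349790.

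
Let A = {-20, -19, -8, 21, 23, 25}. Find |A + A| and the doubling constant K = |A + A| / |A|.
K = |A + A| / |A| = 20/6 = 10/3

Enumerate A + A = {a + b : a, b ∈ A}. With |A| = 6, there are |A|^2 = 36 ordered sum pairs; collecting distinct values, A + A = {-40, -39, -38, -28, -27, -16, 1, 2, 3, 4, 5, 6, 13, 15, 17, 42, 44, 46, 48, 50}, so |A + A| = 20. Thus K = 20/6 = 10/3. For comparison, the minimum possible |A + A| over all 6-element sets is 2·6 − 1 = 11 (so min K = 11/6), attained only by arithmetic progressions.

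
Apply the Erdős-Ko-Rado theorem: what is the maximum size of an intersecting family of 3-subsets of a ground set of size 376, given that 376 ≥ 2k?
max |F| = C(375, 2) = 70125

Erdős-Ko-Rado (1961): when n ≥ 2k, max |F| = C(n−1, k−1). The bound is attained by the star {A : i ∈ A} for any fixed i ∈ [n]. Here C(376−1, 3−1) = C(375, 2) = 70125.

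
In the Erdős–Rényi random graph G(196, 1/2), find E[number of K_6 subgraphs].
E[# K_6] = C(196, 6) · (1/2)^C(6, 2) = 72887293024 / 2^15 = 2277727907/1024 ≈ 2224343.659180

For each 6-subset S of vertices (there are C(196, 6) = 72887293024 such S), let X_S = 1 if S induces a K_6 (all C(6, 2) = 15 edges present). Then P(X_S = 1) = (1/2)^15 = 1/32768. By linearity of expectation, E[# K_6] = C(196, 6) · (1/2)^15 = 72887293024 / 32768 = 2277727907/1024 ≈ 2224343.659180.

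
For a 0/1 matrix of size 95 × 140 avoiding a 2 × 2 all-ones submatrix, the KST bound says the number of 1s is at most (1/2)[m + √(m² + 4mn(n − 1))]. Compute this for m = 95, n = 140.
z(95, 140; 2, 2) ≤ (1/2)[95 + √(95² + 4·95·140·139)] = (1/2)[95 + √7403825] = 1407.9985

Kővári–Sós–Turán: let r_1, ..., r_95 be the row sums and z = Σ r_i the total number of 1s. Each pair of columns can share at most one row with both entries 1 (else a 2×2 all-ones block appears), so Σ_i C(r_i, 2) ≤ C(140, 2) = 9730. By convexity Σ_i C(r_i, 2) ≥ 95·C(z/95, 2) = z(z − 95)/(2·95), giving z² − 95z − 95·140·139 ≤ 0 and hence z ≤ (1/2)[95 + √(9025 + 4·1848700)] = (1/2)[95 + √7403825] ≈ (1/2)(95 + 2720.9971) = 1407.9985.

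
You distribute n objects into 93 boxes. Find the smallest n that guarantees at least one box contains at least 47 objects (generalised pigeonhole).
n = (47 − 1)·93 + 1 = 4279

By the generalised pigeonhole principle, to guarantee some box contains ≥ r objects we need more than (r − 1) · k objects total. Threshold: n = (r − 1) · k + 1. With r = 47 and k = 93: n = 46 · 93 + 1 = 4278 + 1 = 4279. For n = 4278 = 46 · 93, we can put exactly 46 objects in every box, avoiding 47 in any single one — so 4279 is tight.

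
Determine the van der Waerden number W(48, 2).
W(48, 2) = 48 + 1 = 49

A 2-term AP is any pair of integers, so a monochromatic 2-AP exists iff some colour is used at least twice. With 48 colours, the colouring i ↦ i on {1, ..., 48} uses each colour once, avoiding any monochromatic pair, so W(48, 2) > 48. For {1, ..., 49}, pigeonhole forces two integers of the same colour, which form a monochromatic 2-AP. Hence W(48, 2) = 49.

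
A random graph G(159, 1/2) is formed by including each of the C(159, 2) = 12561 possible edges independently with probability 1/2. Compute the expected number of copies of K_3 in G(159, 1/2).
E[# K_3] = C(159, 3) · (1/2)^C(3, 2) = 657359 / 2^3 = 82169.875

For each 3-subset S of vertices (there are C(159, 3) = 657359 such S), let X_S = 1 if S induces a K_3 (all C(3, 2) = 3 edges present). Then P(X_S = 1) = (1/2)^3 = 1/8. By linearity of expectation, E[# K_3] = C(159, 3) · (1/2)^3 = 657359 / 8 = 82169.875.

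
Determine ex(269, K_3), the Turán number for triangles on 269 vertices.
ex(269, K_3) = ⌊269^2/4⌋ = 18090

Mantel (1907): a triangle-free graph on n vertices has at most ⌊n^2/4⌋ edges, with equality for the complete bipartite graph K_{⌊n/2⌋, ⌈n/2⌉}. For n = 269: ⌊269^2/4⌋ = ⌊72361/4⌋ = 18090. The extremal graph is K_{134, 135}, which has 134·135 = 18090 edges.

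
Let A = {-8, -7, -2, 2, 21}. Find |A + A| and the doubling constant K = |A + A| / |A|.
K = |A + A| / |A| = 15/5 = 3

Enumerate A + A = {a + b : a, b ∈ A}. With |A| = 5, there are |A|^2 = 25 ordered sum pairs; collecting distinct values, A + A = {-16, -15, -14, -10, -9, -6, -5, -4, 0, 4, 13, 14, 19, 23, 42}, so |A + A| = 15. Thus K = 15/5 = 3. For comparison, the minimum possible |A + A| over all 5-element sets is 2·5 − 1 = 9 (so min K = 9/5), attained only by arithmetic progressions.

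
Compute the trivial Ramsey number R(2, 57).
R(2, 57) = 57

R(2, k) = k for all k ≥ 2: in a 2-colouring of K_k, either some edge is red (a red K_2) or all edges are blue (a blue K_k). And K_{56} coloured all-blue has no blue K_57, so R(2, 57) > 56. Hence R(2, 57) = 57.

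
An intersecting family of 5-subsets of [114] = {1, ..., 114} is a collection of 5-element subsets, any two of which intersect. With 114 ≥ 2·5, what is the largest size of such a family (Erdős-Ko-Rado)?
max |F| = C(113, 4) = 6438740

The Erdős-Ko-Rado theorem states: for n ≥ 2k, an intersecting family of k-subsets of an n-element set has size at most C(n − 1, k − 1), with equality for 'star' families {A ⊆ [n] : |A| = k, i ∈ A} (fix an element i). For n = 114, k = 5: C(113, 4) = 6438740.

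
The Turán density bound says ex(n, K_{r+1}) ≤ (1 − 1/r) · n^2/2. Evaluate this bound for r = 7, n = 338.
Turán density bound = (6/7) · 338^2/2 = 342732/7 ≈ 48961.7143

Turán's theorem: ex(n, K_{r+1}) is achieved by the complete r-partite Turán graph T(n, r) with parts as balanced as possible, and is at most (1 − 1/r) · n^2/2. For r = 7, n = 338: the density bound is (6/7) · 114244/2 = 342732/7 ≈ 48961.7143. The integer-valued extremum is e(T(338, 7)) = 48961, which is strictly less than the density bound 342732/7 since 7 ∤ 338 (the parts of T(338, 7) cannot all be equal).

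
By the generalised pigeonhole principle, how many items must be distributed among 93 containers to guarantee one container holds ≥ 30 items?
n = (30 − 1)·93 + 1 = 2698

By the generalised pigeonhole principle, to guarantee some box contains ≥ r objects we need more than (r − 1) · k objects total. Threshold: n = (r − 1) · k + 1. With r = 30 and k = 93: n = 29 · 93 + 1 = 2697 + 1 = 2698. For n = 2697 = 29 · 93, we can put exactly 29 objects in every box, avoiding 30 in any single one — so 2698 is tight.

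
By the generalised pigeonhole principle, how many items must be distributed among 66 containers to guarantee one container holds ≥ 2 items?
n = (2 − 1)·66 + 1 = 67

By the generalised pigeonhole principle, to guarantee some box contains ≥ r objects we need more than (r − 1) · k objects total. Threshold: n = (r − 1) · k + 1. With r = 2 and k = 66: n = 1 · 66 + 1 = 66 + 1 = 67. For n = 66 = 1 · 66, we can put exactly 1 objects in every box, avoiding 2 in any single one — so 67 is tight.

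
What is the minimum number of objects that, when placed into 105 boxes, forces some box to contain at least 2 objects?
n = (2 − 1)·105 + 1 = 106

By the generalised pigeonhole principle, to guarantee some box contains ≥ r objects we need more than (r − 1) · k objects total. Threshold: n = (r − 1) · k + 1. With r = 2 and k = 105: n = 1 · 105 + 1 = 105 + 1 = 106. For n = 105 = 1 · 105, we can put exactly 1 objects in every box, avoiding 2 in any single one — so 106 is tight.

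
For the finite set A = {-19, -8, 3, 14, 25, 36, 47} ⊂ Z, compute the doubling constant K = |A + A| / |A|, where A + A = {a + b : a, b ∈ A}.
K = |A + A| / |A| = 13/7

Enumerate A + A = {a + b : a, b ∈ A}. With |A| = 7, there are |A|^2 = 49 ordered sum pairs; collecting distinct values, A + A = {-38, -27, -16, -5, 6, 17, 28, 39, 50, 61, 72, 83, 94}, so |A + A| = 13. Thus K = 13/7. Here |A + A| = 2|A| − 1 = 13, the minimum possible — so K = 13/7 is minimal, which holds iff A is an arithmetic progression.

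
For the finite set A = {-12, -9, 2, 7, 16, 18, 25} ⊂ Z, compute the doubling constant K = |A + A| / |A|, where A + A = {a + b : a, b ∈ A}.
K = |A + A| / |A| = 25/7

Enumerate A + A = {a + b : a, b ∈ A}. With |A| = 7, there are |A|^2 = 49 ordered sum pairs; collecting distinct values, A + A = {-24, -21, -18, -10, -7, -5, -2, 4, 6, 7, 9, 13, 14, 16, 18, 20, 23, 25, 27, 32, 34, 36, 41, 43, 50}, so |A + A| = 25. Thus K = 25/7. For comparison, the minimum possible |A + A| over all 7-element sets is 2·7 − 1 = 13 (so min K = 13/7), attained only by arithmetic progressions.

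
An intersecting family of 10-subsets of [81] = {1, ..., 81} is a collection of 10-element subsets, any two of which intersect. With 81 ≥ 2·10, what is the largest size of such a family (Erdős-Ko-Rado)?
max |F| = C(80, 9) = 231900297200

The Erdős-Ko-Rado theorem states: for n ≥ 2k, an intersecting family of k-subsets of an n-element set has size at most C(n − 1, k − 1), with equality for 'star' families {A ⊆ [n] : |A| = k, i ∈ A} (fix an element i). For n = 81, k = 10: C(80, 9) = 231900297200.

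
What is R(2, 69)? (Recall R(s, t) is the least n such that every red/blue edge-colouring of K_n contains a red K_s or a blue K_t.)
R(2, 69) = 69

R(2, k) = k for all k ≥ 2: in a 2-colouring of K_k, either some edge is red (a red K_2) or all edges are blue (a blue K_k). And K_{68} coloured all-blue has no blue K_69, so R(2, 69) > 68. Hence R(2, 69) = 69.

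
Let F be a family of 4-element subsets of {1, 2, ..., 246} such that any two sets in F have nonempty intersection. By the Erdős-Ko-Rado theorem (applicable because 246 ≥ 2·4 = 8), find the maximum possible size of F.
max |F| = C(245, 3) = 2421090

The Erdős-Ko-Rado theorem states: for n ≥ 2k, an intersecting family of k-subsets of an n-element set has size at most C(n − 1, k − 1), with equality for 'star' families {A ⊆ [n] : |A| = k, i ∈ A} (fix an element i). For n = 246, k = 4: C(245, 3) = 2421090.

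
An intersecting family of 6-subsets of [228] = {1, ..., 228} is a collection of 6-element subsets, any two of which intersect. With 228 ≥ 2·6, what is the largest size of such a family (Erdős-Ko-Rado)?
max |F| = C(227, 5) = 4804945320

The Erdős-Ko-Rado theorem states: for n ≥ 2k, an intersecting family of k-subsets of an n-element set has size at most C(n − 1, k − 1), with equality for 'star' families {A ⊆ [n] : |A| = k, i ∈ A} (fix an element i). For n = 228, k = 6: C(227, 5) = 4804945320.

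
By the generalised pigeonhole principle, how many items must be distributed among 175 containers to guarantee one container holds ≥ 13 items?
n = (13 − 1)·175 + 1 = 2101

By the generalised pigeonhole principle, to guarantee some box contains ≥ r objects we need more than (r − 1) · k objects total. Threshold: n = (r − 1) · k + 1. With r = 13 and k = 175: n = 12 · 175 + 1 = 2100 + 1 = 2101. For n = 2100 = 12 · 175, we can put exactly 12 objects in every box, avoiding 13 in any single one — so 2101 is tight.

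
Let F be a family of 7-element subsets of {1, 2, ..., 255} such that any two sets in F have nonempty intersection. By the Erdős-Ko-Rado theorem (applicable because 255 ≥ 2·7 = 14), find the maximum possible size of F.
max |F| = C(254, 6) = 351427189575

Erdős-Ko-Rado (1961): when n ≥ 2k, max |F| = C(n−1, k−1). The bound is attained by the star {A : i ∈ A} for any fixed i ∈ [n]. Here C(255−1, 7−1) = C(254, 6) = 351427189575.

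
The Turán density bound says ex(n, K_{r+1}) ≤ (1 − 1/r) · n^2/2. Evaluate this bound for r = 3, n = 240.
Turán density bound = (2/3) · 240^2/2 = 19200

Turán's theorem: ex(n, K_{r+1}) is achieved by the complete r-partite Turán graph T(n, r) with parts as balanced as possible, and is at most (1 − 1/r) · n^2/2. For r = 3, n = 240: the density bound is (2/3) · 57600/2 = 19200. Since 3 ∣ 240, the Turán graph T(240, 3) has parts of equal size 80, and its edge count e(T(240, 3)) = 19200 attains the density bound exactly.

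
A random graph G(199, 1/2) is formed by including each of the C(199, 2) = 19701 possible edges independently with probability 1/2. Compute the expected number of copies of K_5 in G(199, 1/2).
E[# K_5] = C(199, 5) · (1/2)^C(5, 2) = 2472258789 / 2^10 ≈ 2414315.223633

For each 5-subset S of vertices (there are C(199, 5) = 2472258789 such S), let X_S = 1 if S induces a K_5 (all C(5, 2) = 10 edges present). Then P(X_S = 1) = (1/2)^10 = 1/1024. By linearity of expectation, E[# K_5] = C(199, 5) · (1/2)^10 = 2472258789 / 1024 ≈ 2414315.223633.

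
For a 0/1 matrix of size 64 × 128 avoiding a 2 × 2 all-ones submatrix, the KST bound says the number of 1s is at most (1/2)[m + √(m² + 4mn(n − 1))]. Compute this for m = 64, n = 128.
z(64, 128; 2, 2) ≤ (1/2)[64 + √(64² + 4·64·128·127)] = (1/2)[64 + √4165632] = 1052.494

Kővári–Sós–Turán: let r_1, ..., r_64 be the row sums and z = Σ r_i the total number of 1s. Each pair of columns can share at most one row with both entries 1 (else a 2×2 all-ones block appears), so Σ_i C(r_i, 2) ≤ C(128, 2) = 8128. By convexity Σ_i C(r_i, 2) ≥ 64·C(z/64, 2) = z(z − 64)/(2·64), giving z² − 64z − 64·128·127 ≤ 0 and hence z ≤ (1/2)[64 + √(4096 + 4·1040384)] = (1/2)[64 + √4165632] ≈ (1/2)(64 + 2040.988) = 1052.494.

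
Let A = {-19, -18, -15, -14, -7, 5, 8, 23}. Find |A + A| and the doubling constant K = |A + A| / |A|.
K = |A + A| / |A| = 32/8 = 4

Enumerate A + A = {a + b : a, b ∈ A}. With |A| = 8, there are |A|^2 = 64 ordered sum pairs; collecting distinct values, A + A = {-38, -37, -36, -34, -33, -32, -30, -29, -28, -26, -25, -22, -21, -14, -13, -11, -10, -9, -7, -6, -2, 1, 4, 5, 8, 9, 10, 13, 16, 28, 31, 46}, so |A + A| = 32. Thus K = 32/8 = 4. For comparison, the minimum possible |A + A| over all 8-element sets is 2·8 − 1 = 15 (so min K = 15/8), attained only by arithmetic progressions.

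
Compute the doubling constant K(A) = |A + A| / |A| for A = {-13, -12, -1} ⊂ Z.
K = |A + A| / |A| = 6/3 = 2

Enumerate A + A = {a + b : a, b ∈ A}. With |A| = 3, there are |A|^2 = 9 ordered sum pairs; collecting distinct values, A + A = {-26, -25, -24, -14, -13, -2}, so |A + A| = 6. Thus K = 6/3 = 2. For comparison, the minimum possible |A + A| over all 3-element sets is 2·3 − 1 = 5 (so min K = 5/3), attained only by arithmetic progressions.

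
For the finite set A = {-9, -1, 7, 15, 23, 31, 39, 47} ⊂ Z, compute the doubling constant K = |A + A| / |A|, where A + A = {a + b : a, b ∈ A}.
K = |A + A| / |A| = 15/8

Enumerate A + A = {a + b : a, b ∈ A}. With |A| = 8, there are |A|^2 = 64 ordered sum pairs; collecting distinct values, A + A = {-18, -10, -2, 6, 14, 22, 30, 38, 46, 54, 62, 70, 78, 86, 94}, so |A + A| = 15. Thus K = 15/8. Here |A + A| = 2|A| − 1 = 15, the minimum possible — so K = 15/8 is minimal, which holds iff A is an arithmetic progression.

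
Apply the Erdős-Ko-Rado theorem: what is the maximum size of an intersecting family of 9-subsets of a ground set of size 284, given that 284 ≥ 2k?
max |F| = C(283, 8) = 923458157336331

The Erdős-Ko-Rado theorem states: for n ≥ 2k, an intersecting family of k-subsets of an n-element set has size at most C(n − 1, k − 1), with equality for 'star' families {A ⊆ [n] : |A| = k, i ∈ A} (fix an element i). For n = 284, k = 9: C(283, 8) = 923458157336331.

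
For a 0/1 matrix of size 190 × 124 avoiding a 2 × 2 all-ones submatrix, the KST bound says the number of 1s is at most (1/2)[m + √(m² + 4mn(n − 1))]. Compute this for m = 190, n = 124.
z(190, 124; 2, 2) ≤ (1/2)[190 + √(190² + 4·190·124·123)] = (1/2)[190 + √11627620] = 1799.9648

Kővári–Sós–Turán: let r_1, ..., r_190 be the row sums and z = Σ r_i the total number of 1s. Each pair of columns can share at most one row with both entries 1 (else a 2×2 all-ones block appears), so Σ_i C(r_i, 2) ≤ C(124, 2) = 7626. By convexity Σ_i C(r_i, 2) ≥ 190·C(z/190, 2) = z(z − 190)/(2·190), giving z² − 190z − 190·124·123 ≤ 0 and hence z ≤ (1/2)[190 + √(36100 + 4·2897880)] = (1/2)[190 + √11627620] ≈ (1/2)(190 + 3409.9296) = 1799.9648.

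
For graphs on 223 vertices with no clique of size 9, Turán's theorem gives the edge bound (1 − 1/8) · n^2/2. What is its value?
Turán density bound = (7/8) · 223^2/2 = 348103/16 ≈ 21756.4375

Turán's theorem: ex(n, K_{r+1}) is achieved by the complete r-partite Turán graph T(n, r) with parts as balanced as possible, and is at most (1 − 1/r) · n^2/2. For r = 8, n = 223: the density bound is (7/8) · 49729/2 = 348103/16 ≈ 21756.4375. The integer-valued extremum is e(T(223, 8)) = 21756, which is strictly less than the density bound 348103/16 since 8 ∤ 223 (the parts of T(223, 8) cannot all be equal).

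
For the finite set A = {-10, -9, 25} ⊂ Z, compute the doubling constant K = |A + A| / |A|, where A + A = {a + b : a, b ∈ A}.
K = |A + A| / |A| = 6/3 = 2

Enumerate A + A = {a + b : a, b ∈ A}. With |A| = 3, there are |A|^2 = 9 ordered sum pairs; collecting distinct values, A + A = {-20, -19, -18, 15, 16, 50}, so |A + A| = 6. Thus K = 6/3 = 2. For comparison, the minimum possible |A + A| over all 3-element sets is 2·3 − 1 = 5 (so min K = 5/3), attained only by arithmetic progressions.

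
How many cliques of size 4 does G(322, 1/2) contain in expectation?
E[# K_4] = C(322, 4) · (1/2)^C(4, 2) = 439633040 / 2^6 = 27477065/4 = 6869266.25

For each 4-subset S of vertices (there are C(322, 4) = 439633040 such S), let X_S = 1 if S induces a K_4 (all C(4, 2) = 6 edges present). Then P(X_S = 1) = (1/2)^6 = 1/64. By linearity of expectation, E[# K_4] = C(322, 4) · (1/2)^6 = 439633040 / 64 = 27477065/4 = 6869266.25.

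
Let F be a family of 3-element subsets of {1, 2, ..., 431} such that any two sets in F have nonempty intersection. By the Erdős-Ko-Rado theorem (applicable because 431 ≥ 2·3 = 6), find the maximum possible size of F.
max |F| = C(430, 2) = 92235

The Erdős-Ko-Rado theorem states: for n ≥ 2k, an intersecting family of k-subsets of an n-element set has size at most C(n − 1, k − 1), with equality for 'star' families {A ⊆ [n] : |A| = k, i ∈ A} (fix an element i). For n = 431, k = 3: C(430, 2) = 92235.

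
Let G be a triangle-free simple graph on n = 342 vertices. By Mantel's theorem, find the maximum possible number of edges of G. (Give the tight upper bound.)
ex(342, K_3) = ⌊342^2/4⌋ = 29241

Mantel (1907): a triangle-free graph on n vertices has at most ⌊n^2/4⌋ edges, with equality for the complete bipartite graph K_{⌊n/2⌋, ⌈n/2⌉}. For n = 342: ⌊342^2/4⌋ = ⌊116964/4⌋ = 29241. The extremal graph is K_{171, 171}, which has 171·171 = 29241 edges.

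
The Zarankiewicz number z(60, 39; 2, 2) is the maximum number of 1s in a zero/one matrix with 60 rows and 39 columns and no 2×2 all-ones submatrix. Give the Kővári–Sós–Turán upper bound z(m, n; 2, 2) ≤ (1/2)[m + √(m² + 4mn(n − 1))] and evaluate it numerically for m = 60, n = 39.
z(60, 39; 2, 2) ≤ (1/2)[60 + √(60² + 4·60·39·38)] = (1/2)[60 + √359280] = 329.6998

Kővári–Sós–Turán: let r_1, ..., r_60 be the row sums and z = Σ r_i the total number of 1s. Each pair of columns can share at most one row with both entries 1 (else a 2×2 all-ones block appears), so Σ_i C(r_i, 2) ≤ C(39, 2) = 741. By convexity Σ_i C(r_i, 2) ≥ 60·C(z/60, 2) = z(z − 60)/(2·60), giving z² − 60z − 60·39·38 ≤ 0 and hence z ≤ (1/2)[60 + √(3600 + 4·88920)] = (1/2)[60 + √359280] ≈ (1/2)(60 + 599.3997) = 329.6998.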